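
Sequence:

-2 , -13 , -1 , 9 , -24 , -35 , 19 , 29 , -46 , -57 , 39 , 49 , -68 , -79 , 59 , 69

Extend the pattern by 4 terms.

-90, -101, 79, 89

Reading positions in blocks of 4 reveals the pattern AABB — 2 tracks woven together.
Track A = -2, -13, -24, -35, -46, -57, -68, -79: subtracting 11 each time.
Track B = -1, 9, 19, 29, 39, 49, 59, 69: arithmetic, step +10.
Term 17 comes from track A (its 9th entry): -90.
Term 18 comes from track A (its 10th entry): -101.
Position 19 falls in track B as its term 9, giving 79.
Position 20 falls in track B as its term 10, giving 89.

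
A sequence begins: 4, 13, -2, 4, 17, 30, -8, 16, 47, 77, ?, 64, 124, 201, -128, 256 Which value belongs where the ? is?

The slot pattern repeats as AABB (period 4), so there are 2 interleaved tracks.
Stream A: 4, 13, 17, 30, 47, 77, 124, 201 — a Fibonacci-like recurrence a_n = a_{n-1} + a_{n-2}.
Stream B: -2, 4, -8, 16, ?, 64, -128, 256 — a geometric progression (common ratio -2).
Stream B's pattern makes the blank -32.

-32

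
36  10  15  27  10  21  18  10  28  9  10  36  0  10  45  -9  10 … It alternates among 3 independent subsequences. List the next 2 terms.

55, -18

Taking every 3rd term gives 3 separate tracks.
Track A: 36, 27, 18, 9, 0, -9. Subtracting 9 each time.
Track B: 10, 10, 10, 10, 10, 10. Always 10.
Track C: 15, 21, 28, 36, 45. Triangular numbers n(n+1)/2 for n = 5, 6, ….
Position 18 → track C, term 6 = 55.
Position 19 falls in track A as its term 7, giving -18.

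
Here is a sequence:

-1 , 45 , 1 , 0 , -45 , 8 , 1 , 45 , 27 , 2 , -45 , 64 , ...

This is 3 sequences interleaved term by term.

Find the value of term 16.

Taking every 3rd term gives 3 separate tracks.
Track A is -1, 0, 1, 2, which is arithmetic with common difference +1.
Track B is 45, -45, 45, -45, which is oscillating between 45 and -45.
Track C is 1, 8, 27, 64, which is consecutive cubes n³ from n = 1.
Position 16 falls in track A as its term 6, giving 4.

4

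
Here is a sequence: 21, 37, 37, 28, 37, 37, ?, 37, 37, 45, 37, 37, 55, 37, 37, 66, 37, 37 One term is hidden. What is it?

Reading positions in blocks of 3 reveals the pattern ABB — 2 tracks woven together.
Track A: 21, 28, ?, 45, 55, 66 (triangular numbers n(n+1)/2 for n = 6, 7, …).
Track B: 37, 37, 37, 37, 37, 37, 37, 37, 37, 37, 37, 37 (always 37).
Filling track A at index 3 by its rule yields 36.

36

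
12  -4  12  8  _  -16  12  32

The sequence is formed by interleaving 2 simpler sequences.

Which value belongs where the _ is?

12

Split by position mod 2 into 2 tracks.
Track A: 12, 12, ?, 12. Always 12.
Track B: -4, 8, -16, 32. Multiplying by -2 each time.
The gap is track A's term 3; the rule gives 12.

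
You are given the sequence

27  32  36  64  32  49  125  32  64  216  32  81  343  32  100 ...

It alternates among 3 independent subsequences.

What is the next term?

512

The terms cycle through 3 interleaved subsequences.
Stream A: 27, 64, 125, 216, 343. The cubes 3³, 4³, 5³, ….
Stream B: 32, 32, 32, 32, 32. Constant 32.
Stream C: 36, 49, 64, 81, 100. The squares 6², 7², 8², ….
Position 16 falls in stream A as its term 6, giving 512.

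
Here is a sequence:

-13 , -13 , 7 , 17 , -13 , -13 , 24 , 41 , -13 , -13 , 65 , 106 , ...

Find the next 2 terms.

Positions follow the repeating pattern AABB; grouping by letter gives 2 tracks.
Subsequence A: -13, -13, -13, -13, -13, -13 (always -13).
Subsequence B: 7, 17, 24, 41, 65, 106 (each term equals the sum of the previous two).
Position 13 falls in subsequence A as its term 7, giving -13.
Position 14 → subsequence A, term 8 = -13.

-13, -13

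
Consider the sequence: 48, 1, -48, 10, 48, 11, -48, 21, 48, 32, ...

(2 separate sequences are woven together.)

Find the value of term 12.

53

Split by position mod 2 into 2 tracks.
Subsequence A is 48, -48, 48, -48, 48, which is alternating ±48.
Subsequence B is 1, 10, 11, 21, 32, which is a Fibonacci-like recurrence a_n = a_{n-1} + a_{n-2}.
Position 12 → subsequence B, term 6 = 53.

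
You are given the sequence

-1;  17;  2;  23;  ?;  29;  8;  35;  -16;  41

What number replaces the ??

-4

Odd-indexed and even-indexed terms follow separate rules.
Track A: -1, 2, ?, 8, -16 — geometric, ×-2 each step.
Track B: 17, 23, 29, 35, 41 — adding 6 each time.
Track A's pattern makes the blank -4.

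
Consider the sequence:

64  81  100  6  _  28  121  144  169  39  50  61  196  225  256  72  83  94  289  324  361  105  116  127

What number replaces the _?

17

Positions follow the repeating pattern AAABBB; grouping by letter gives 2 tracks.
Track A: 64, 81, 100, 121, 144, 169, 196, 225, 256, 289, 324, 361 (consecutive squares n² from n = 8).
Track B: 6, ?, 28, 39, 50, 61, 72, 83, 94, 105, 116, 127 (linear: a_n = -5 + 11·n).
Filling track B at index 2 by its rule yields 17.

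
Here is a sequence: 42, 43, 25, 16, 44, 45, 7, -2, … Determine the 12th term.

Positions follow the repeating pattern AABB; grouping by letter gives 2 tracks.
Subsequence A = 42, 43, 44, 45: arithmetic, step +1.
Subsequence B = 25, 16, 7, -2: arithmetic with common difference −9.
The 12th slot belongs to subsequence B; its 6th term is -20.

-20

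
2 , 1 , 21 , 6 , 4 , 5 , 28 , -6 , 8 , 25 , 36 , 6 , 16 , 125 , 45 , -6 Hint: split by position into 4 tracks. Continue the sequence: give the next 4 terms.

32, 625, 55, 6

Read the sequence 4 terms at a time; column i is its own pattern.
Track A: 2, 4, 8, 16. Powers of 2.
Track B: 1, 5, 25, 125. Geometric, ×5 each step.
Track C: 21, 28, 36, 45. The triangular numbers T_6, T_7, ….
Track D: 6, -6, 6, -6. The oscillation 6·(−1)^(n+1).
Term 17 comes from track A (its 5th entry): 32.
Position 18 → track B, term 5 = 625.
Position 19 falls in track C as its term 5, giving 55.
Position 20 → track D, term 5 = 6.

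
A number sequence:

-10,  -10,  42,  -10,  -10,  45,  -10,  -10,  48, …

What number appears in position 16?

-10

The slot pattern repeats as AAB (period 3), so there are 2 interleaved tracks.
Stream A: -10, -10, -10, -10, -10, -10. The constant sequence -10.
Stream B: 42, 45, 48. Arithmetic with common difference +3.
Position 16 → stream A, term 11 = -10.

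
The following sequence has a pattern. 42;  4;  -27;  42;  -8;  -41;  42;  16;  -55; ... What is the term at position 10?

Split by position mod 3: positions 1, 4, 7, … form one track, and each other residue class forms its own.
Track A = 42, 42, 42: always 42.
Track B = 4, -8, 16: multiplying by -2 each time.
Track C = -27, -41, -55: arithmetic with common difference −14.
The 10th slot belongs to track A; its 4th term is 42.

42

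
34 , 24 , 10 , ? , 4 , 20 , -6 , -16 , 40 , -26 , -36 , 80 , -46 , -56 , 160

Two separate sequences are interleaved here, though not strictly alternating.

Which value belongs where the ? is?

Positions follow the repeating pattern AAB; grouping by letter gives 2 tracks.
Stream A is 34, 24, ?, 4, -6, -16, -26, -36, -46, -56, which is subtracting 10 each time.
Stream B is 10, 20, 40, 80, 160, which is geometric with ratio 2.
Filling stream A at index 3 by its rule yields 14.

14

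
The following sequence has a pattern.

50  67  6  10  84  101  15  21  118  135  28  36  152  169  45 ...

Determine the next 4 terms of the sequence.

The slot pattern repeats as AABB (period 4), so there are 2 interleaved tracks.
Subsequence A = 50, 67, 84, 101, 118, 135, 152, 169: linear: a_n = 33 + 17·n.
Subsequence B = 6, 10, 15, 21, 28, 36, 45: triangular numbers starting at T_3.
The 16th slot belongs to subsequence B; its 8th term is 55.
Position 17 falls in subsequence A as its term 9, giving 186.
Term 18 comes from subsequence A (its 10th entry): 203.
Position 19 → subsequence B, term 9 = 66.

55, 186, 203, 66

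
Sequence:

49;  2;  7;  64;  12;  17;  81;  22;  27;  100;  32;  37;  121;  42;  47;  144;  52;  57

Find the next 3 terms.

Positions follow the repeating pattern ABB; grouping by letter gives 2 tracks.
Track A = 49, 64, 81, 100, 121, 144: perfect squares starting at 7².
Track B = 2, 7, 12, 17, 22, 27, 32, 37, 42, 47, 52, 57: arithmetic, step +5.
Position 19 → track A, term 7 = 169.
The 20th slot belongs to track B; its 13th term is 62.
Position 21 falls in track B as its term 14, giving 67.

169, 62, 67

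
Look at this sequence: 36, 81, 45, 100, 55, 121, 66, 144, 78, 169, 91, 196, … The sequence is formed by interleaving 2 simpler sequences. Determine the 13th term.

The terms cycle through 2 interleaved subsequences.
Stream A: 36, 45, 55, 66, 78, 91 — the triangular numbers T_8, T_9, ….
Stream B: 81, 100, 121, 144, 169, 196 — the squares 9², 10², 11², ….
Term 13 comes from stream A (its 7th entry): 105.

105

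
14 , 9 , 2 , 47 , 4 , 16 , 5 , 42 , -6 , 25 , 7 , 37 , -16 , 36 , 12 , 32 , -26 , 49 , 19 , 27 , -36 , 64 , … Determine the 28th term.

Read the sequence 4 terms at a time; column i is its own pattern.
Subsequence A is 14, 4, -6, -16, -26, -36, which is arithmetic with common difference −10.
Subsequence B is 9, 16, 25, 36, 49, 64, which is the squares 3², 4², 5², ….
Subsequence C is 2, 5, 7, 12, 19, which is a Fibonacci-like recurrence a_n = a_{n-1} + a_{n-2}.
Subsequence D is 47, 42, 37, 32, 27, which is arithmetic with common difference −5.
The 28th slot belongs to subsequence D; its 7th term is 17.

17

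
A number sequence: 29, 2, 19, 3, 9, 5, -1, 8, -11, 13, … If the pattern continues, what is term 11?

Odd-indexed and even-indexed terms follow separate rules.
Track A: 29, 19, 9, -1, -11 (linear: a_n = 39 − 10·n).
Track B: 2, 3, 5, 8, 13 (Fibonacci-style (each term is the sum of the two before it)).
Term 11 comes from track A (its 6th entry): -21.

-21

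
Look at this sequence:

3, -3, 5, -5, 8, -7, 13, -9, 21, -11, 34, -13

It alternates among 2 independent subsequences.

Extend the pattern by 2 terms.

55, -15

Split by position mod 2 into 2 tracks.
Subsequence A: 3, 5, 8, 13, 21, 34 (a Fibonacci-like recurrence a_n = a_{n-1} + a_{n-2}).
Subsequence B: -3, -5, -7, -9, -11, -13 (arithmetic with common difference −2).
The 13th slot belongs to subsequence A; its 7th term is 55.
Position 14 → subsequence B, term 7 = -15.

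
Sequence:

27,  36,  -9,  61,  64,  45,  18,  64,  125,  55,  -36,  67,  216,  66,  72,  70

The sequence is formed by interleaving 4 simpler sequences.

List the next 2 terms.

The terms cycle through 4 interleaved subsequences.
Subsequence A: 27, 64, 125, 216 (consecutive cubes n³ from n = 3).
Subsequence B: 36, 45, 55, 66 (the triangular numbers T_8, T_9, …).
Subsequence C: -9, 18, -36, 72 (multiplying by -2 each time).
Subsequence D: 61, 64, 67, 70 (linear: a_n = 58 + 3·n).
The 17th slot belongs to subsequence A; its 5th term is 343.
Position 18 → subsequence B, term 5 = 78.

343, 78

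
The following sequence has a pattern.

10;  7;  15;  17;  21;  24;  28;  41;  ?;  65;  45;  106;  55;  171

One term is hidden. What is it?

Odd-indexed and even-indexed terms follow separate rules.
Subsequence A: 10, 15, 21, 28, ?, 45, 55 — the triangular numbers T_4, T_5, ….
Subsequence B: 7, 17, 24, 41, 65, 106, 171 — each term equals the sum of the previous two.
Filling subsequence A at index 5 by its rule yields 36.

36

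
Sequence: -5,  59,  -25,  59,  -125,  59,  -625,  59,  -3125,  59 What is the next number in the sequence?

Odd-indexed and even-indexed terms follow separate rules.
Track A: -5, -25, -125, -625, -3125 (a geometric progression (common ratio 5)).
Track B: 59, 59, 59, 59, 59 (the constant sequence 59).
Position 11 falls in track A as its term 6, giving -15625.

-15625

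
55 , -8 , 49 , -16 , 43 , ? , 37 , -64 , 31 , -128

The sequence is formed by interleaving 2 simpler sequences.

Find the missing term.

-32

Split by position mod 2 into 2 tracks.
Track A: 55, 49, 43, 37, 31. Subtracting 6 each time.
Track B: -8, -16, ?, -64, -128. A geometric progression (common ratio 2).
Track B's pattern makes the blank -32.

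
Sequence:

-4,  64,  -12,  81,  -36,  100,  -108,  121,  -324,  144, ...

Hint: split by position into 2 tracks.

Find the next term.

The terms cycle through 2 interleaved subsequences.
Subsequence A: -4, -12, -36, -108, -324. A geometric progression (common ratio 3).
Subsequence B: 64, 81, 100, 121, 144. Perfect squares starting at 8².
Term 11 comes from subsequence A (its 6th entry): -972.

-972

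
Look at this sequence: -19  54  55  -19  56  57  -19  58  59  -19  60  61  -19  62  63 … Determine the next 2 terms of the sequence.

-19, 64

The slot pattern repeats as ABB (period 3), so there are 2 interleaved tracks.
Subsequence A: -19, -19, -19, -19, -19 — always -19.
Subsequence B: 54, 55, 56, 57, 58, 59, 60, 61, 62, 63 — adding 1 each time.
Position 16 falls in subsequence A as its term 6, giving -19.
Position 17 → subsequence B, term 11 = 64.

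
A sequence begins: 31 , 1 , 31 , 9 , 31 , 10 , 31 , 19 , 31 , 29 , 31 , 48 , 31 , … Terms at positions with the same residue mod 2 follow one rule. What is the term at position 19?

31

The terms cycle through 2 interleaved subsequences.
Subsequence A = 31, 31, 31, 31, 31, 31, 31: always 31.
Subsequence B = 1, 9, 10, 19, 29, 48: a Fibonacci-like recurrence a_n = a_{n-1} + a_{n-2}.
The 19th slot belongs to subsequence A; its 10th term is 31.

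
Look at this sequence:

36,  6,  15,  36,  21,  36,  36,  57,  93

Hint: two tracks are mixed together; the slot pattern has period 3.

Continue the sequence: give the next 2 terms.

Positions follow the repeating pattern ABB; grouping by letter gives 2 tracks.
Track A = 36, 36, 36: constant 36.
Track B = 6, 15, 21, 36, 57, 93: Fibonacci-style (each term is the sum of the two before it).
Term 10 comes from track A (its 4th entry): 36.
Position 11 falls in track B as its term 7, giving 150.

36, 150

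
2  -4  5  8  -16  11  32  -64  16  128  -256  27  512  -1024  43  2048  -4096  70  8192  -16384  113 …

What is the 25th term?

131072

The slot pattern repeats as AAB (period 3), so there are 2 interleaved tracks.
Stream A is 2, -4, 8, -16, 32, -64, 128, -256, 512, -1024, 2048, -4096, 8192, -16384, which is geometric, ×-2 each step.
Stream B is 5, 11, 16, 27, 43, 70, 113, which is each term equals the sum of the previous two.
Position 25 → stream A, term 17 = 131072.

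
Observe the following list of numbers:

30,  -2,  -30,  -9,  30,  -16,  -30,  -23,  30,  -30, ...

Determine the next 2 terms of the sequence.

Odd-indexed and even-indexed terms follow separate rules.
Track A = 30, -30, 30, -30, 30: oscillating between 30 and -30.
Track B = -2, -9, -16, -23, -30: arithmetic with common difference −7.
Term 11 comes from track A (its 6th entry): -30.
The 12th slot belongs to track B; its 6th term is -37.

-30, -37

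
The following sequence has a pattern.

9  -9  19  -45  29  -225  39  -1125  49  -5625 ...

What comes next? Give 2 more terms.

Odd-indexed and even-indexed terms follow separate rules.
Track A: 9, 19, 29, 39, 49 — arithmetic with common difference +10.
Track B: -9, -45, -225, -1125, -5625 — multiplying by 5 each time.
Term 11 comes from track A (its 6th entry): 59.
Term 12 comes from track B (its 6th entry): -28125.

59, -28125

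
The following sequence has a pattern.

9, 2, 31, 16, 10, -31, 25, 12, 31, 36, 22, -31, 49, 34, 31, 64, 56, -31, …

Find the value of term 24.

Split by position mod 3: positions 1, 4, 7, … form one track, and each other residue class forms its own.
Subsequence A: 9, 16, 25, 36, 49, 64 — consecutive squares n² from n = 3.
Subsequence B: 2, 10, 12, 22, 34, 56 — each term equals the sum of the previous two.
Subsequence C: 31, -31, 31, -31, 31, -31 — alternating ±31.
Position 24 → subsequence C, term 8 = -31.

-31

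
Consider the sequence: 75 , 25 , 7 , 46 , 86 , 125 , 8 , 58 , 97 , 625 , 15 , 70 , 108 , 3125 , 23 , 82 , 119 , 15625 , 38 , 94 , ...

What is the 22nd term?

Split by position mod 4 into 4 tracks.
Subsequence A: 75, 86, 97, 108, 119. Arithmetic, step +11.
Subsequence B: 25, 125, 625, 3125, 15625. Powers of 5.
Subsequence C: 7, 8, 15, 23, 38. Each term equals the sum of the previous two.
Subsequence D: 46, 58, 70, 82, 94. Arithmetic with common difference +12.
Position 22 falls in subsequence B as its term 6, giving 78125.

78125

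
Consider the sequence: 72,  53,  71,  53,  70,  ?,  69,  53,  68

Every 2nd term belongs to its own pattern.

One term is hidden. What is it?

53

Odd-indexed and even-indexed terms follow separate rules.
Subsequence A: 72, 71, 70, 69, 68 — subtracting 1 each time.
Subsequence B: 53, 53, ?, 53 — constant 53.
Filling subsequence B at index 3 by its rule yields 53.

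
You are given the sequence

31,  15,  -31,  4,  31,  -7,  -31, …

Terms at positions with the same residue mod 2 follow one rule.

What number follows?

-18

Positions 1, 3, 5, … form one subsequence and positions 2, 4, 6, … form another.
Subsequence A = 31, -31, 31, -31: alternating ±31.
Subsequence B = 15, 4, -7: arithmetic, step −11.
Position 8 → subsequence B, term 4 = -18.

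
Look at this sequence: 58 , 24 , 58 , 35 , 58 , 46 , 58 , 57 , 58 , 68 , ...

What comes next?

58

The terms cycle through 2 interleaved subsequences.
Subsequence A = 58, 58, 58, 58, 58: always 58.
Subsequence B = 24, 35, 46, 57, 68: arithmetic with common difference +11.
Term 11 comes from subsequence A (its 6th entry): 58.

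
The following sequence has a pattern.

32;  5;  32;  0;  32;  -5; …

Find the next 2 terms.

The terms cycle through 2 interleaved subsequences.
Subsequence A = 32, 32, 32: the constant sequence 32.
Subsequence B = 5, 0, -5: subtracting 5 each time.
The 7th slot belongs to subsequence A; its 4th term is 32.
Position 8 falls in subsequence B as its term 4, giving -10.

32, -10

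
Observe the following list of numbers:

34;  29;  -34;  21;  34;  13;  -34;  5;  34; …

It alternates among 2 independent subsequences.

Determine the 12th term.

The terms cycle through 2 interleaved subsequences.
Track A is 34, -34, 34, -34, 34, which is the oscillation 34·(−1)^(n+1).
Track B is 29, 21, 13, 5, which is subtracting 8 each time.
Term 12 comes from track B (its 6th entry): -11.

-11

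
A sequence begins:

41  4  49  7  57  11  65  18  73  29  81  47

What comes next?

89

Taking every 2nd term gives 2 separate tracks.
Subsequence A: 41, 49, 57, 65, 73, 81 — adding 8 each time.
Subsequence B: 4, 7, 11, 18, 29, 47 — Fibonacci-style (each term is the sum of the two before it).
The 13th slot belongs to subsequence A; its 7th term is 89.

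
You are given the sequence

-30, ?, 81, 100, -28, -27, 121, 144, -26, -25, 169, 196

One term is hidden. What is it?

The slot pattern repeats as AABB (period 4), so there are 2 interleaved tracks.
Subsequence A is -30, ?, -28, -27, -26, -25, which is linear: a_n = -31 + n.
Subsequence B is 81, 100, 121, 144, 169, 196, which is consecutive squares n² from n = 9.
So the missing entry in subsequence A is -29.

-29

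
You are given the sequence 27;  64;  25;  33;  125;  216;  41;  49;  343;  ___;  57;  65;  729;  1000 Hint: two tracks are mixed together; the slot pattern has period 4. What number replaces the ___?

512

The slot pattern repeats as AABB (period 4), so there are 2 interleaved tracks.
Stream A = 27, 64, 125, 216, 343, ?, 729, 1000: the cubes 3³, 4³, 5³, ….
Stream B = 25, 33, 41, 49, 57, 65: adding 8 each time.
So the missing entry in stream A is 512.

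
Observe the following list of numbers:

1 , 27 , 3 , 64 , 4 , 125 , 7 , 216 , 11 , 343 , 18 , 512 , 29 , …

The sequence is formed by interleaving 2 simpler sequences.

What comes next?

Positions 1, 3, 5, … form one subsequence and positions 2, 4, 6, … form another.
Track A: 1, 3, 4, 7, 11, 18, 29 (a Fibonacci-like recurrence a_n = a_{n-1} + a_{n-2}).
Track B: 27, 64, 125, 216, 343, 512 (the cubes 3³, 4³, 5³, …).
Position 14 → track B, term 7 = 729.

729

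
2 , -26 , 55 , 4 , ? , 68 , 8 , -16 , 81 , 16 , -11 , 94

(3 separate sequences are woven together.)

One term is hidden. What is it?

Split by position mod 3: positions 1, 4, 7, … form one track, and each other residue class forms its own.
Track A is 2, 4, 8, 16, which is geometric, ×2 each step.
Track B is -26, ?, -16, -11, which is adding 5 each time.
Track C is 55, 68, 81, 94, which is arithmetic with common difference +13.
The gap is track B's term 2; the rule gives -21.

-21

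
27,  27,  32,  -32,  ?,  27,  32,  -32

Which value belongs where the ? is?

Reading positions in blocks of 4 reveals the pattern AABB — 2 tracks woven together.
Subsequence A is 27, 27, ?, 27, which is always 27.
Subsequence B is 32, -32, 32, -32, which is alternating ±32.
Filling subsequence A at index 3 by its rule yields 27.

27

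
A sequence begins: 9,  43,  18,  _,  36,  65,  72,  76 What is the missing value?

Positions 1, 3, 5, … form one subsequence and positions 2, 4, 6, … form another.
Stream A = 9, 18, 36, 72: geometric with ratio 2.
Stream B = 43, ?, 65, 76: arithmetic with common difference +11.
The gap is stream B's term 2; the rule gives 54.

54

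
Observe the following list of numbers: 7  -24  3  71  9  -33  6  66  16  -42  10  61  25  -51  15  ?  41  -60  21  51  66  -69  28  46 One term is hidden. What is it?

56

The terms cycle through 4 interleaved subsequences.
Subsequence A: 7, 9, 16, 25, 41, 66. Fibonacci-style (each term is the sum of the two before it).
Subsequence B: -24, -33, -42, -51, -60, -69. Arithmetic, step −9.
Subsequence C: 3, 6, 10, 15, 21, 28. The triangular numbers T_2, T_3, ….
Subsequence D: 71, 66, 61, ?, 51, 46. Subtracting 5 each time.
The gap is subsequence D's term 4; the rule gives 56.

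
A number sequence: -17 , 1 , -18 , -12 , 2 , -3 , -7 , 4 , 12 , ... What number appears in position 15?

42

Split by position mod 3: positions 1, 4, 7, … form one track, and each other residue class forms its own.
Track A is -17, -12, -7, which is arithmetic, step +5.
Track B is 1, 2, 4, which is multiplying by 2 each time.
Track C is -18, -3, 12, which is linear: a_n = -33 + 15·n.
Position 15 falls in track C as its term 5, giving 42.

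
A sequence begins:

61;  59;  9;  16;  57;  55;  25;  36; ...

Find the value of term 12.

The slot pattern repeats as AABB (period 4), so there are 2 interleaved tracks.
Stream A: 61, 59, 57, 55 — arithmetic, step −2.
Stream B: 9, 16, 25, 36 — the squares 3², 4², 5², ….
Position 12 falls in stream B as its term 6, giving 64.

64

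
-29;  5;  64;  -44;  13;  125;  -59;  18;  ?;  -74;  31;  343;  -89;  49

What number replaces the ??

216

Taking every 3rd term gives 3 separate tracks.
Stream A is -29, -44, -59, -74, -89, which is arithmetic with common difference −15.
Stream B is 5, 13, 18, 31, 49, which is a Fibonacci-like recurrence a_n = a_{n-1} + a_{n-2}.
Stream C is 64, 125, ?, 343, which is the cubes 4³, 5³, 6³, ….
Stream C's pattern makes the blank 216.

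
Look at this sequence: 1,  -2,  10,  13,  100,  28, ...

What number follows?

1000

Split by position mod 2 into 2 tracks.
Track A: 1, 10, 100 — powers of 10.
Track B: -2, 13, 28 — linear: a_n = -17 + 15·n.
Position 7 → track A, term 4 = 1000.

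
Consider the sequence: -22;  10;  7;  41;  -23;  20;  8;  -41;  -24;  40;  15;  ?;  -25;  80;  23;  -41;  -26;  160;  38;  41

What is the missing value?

41

Taking every 4th term gives 4 separate tracks.
Track A: -22, -23, -24, -25, -26. Subtracting 1 each time.
Track B: 10, 20, 40, 80, 160. Geometric, ×2 each step.
Track C: 7, 8, 15, 23, 38. Fibonacci-style (each term is the sum of the two before it).
Track D: 41, -41, ?, -41, 41. The oscillation 41·(−1)^(n+1).
Filling track D at index 3 by its rule yields 41.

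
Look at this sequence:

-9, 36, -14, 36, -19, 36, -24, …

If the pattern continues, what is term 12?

36

Split by position mod 2 into 2 tracks.
Subsequence A: -9, -14, -19, -24. Arithmetic, step −5.
Subsequence B: 36, 36, 36. Always 36.
Position 12 falls in subsequence B as its term 6, giving 36.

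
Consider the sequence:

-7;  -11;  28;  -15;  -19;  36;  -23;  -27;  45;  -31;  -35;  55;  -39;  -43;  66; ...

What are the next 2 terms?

-47, -51

Reading positions in blocks of 3 reveals the pattern AAB — 2 tracks woven together.
Track A: -7, -11, -15, -19, -23, -27, -31, -35, -39, -43 — arithmetic with common difference −4.
Track B: 28, 36, 45, 55, 66 — triangular numbers starting at T_7.
The 16th slot belongs to track A; its 11th term is -47.
The 17th slot belongs to track A; its 12th term is -51.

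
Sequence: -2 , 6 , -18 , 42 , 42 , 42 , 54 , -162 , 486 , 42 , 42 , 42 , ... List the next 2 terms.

Positions follow the repeating pattern AAABBB; grouping by letter gives 2 tracks.
Stream A: -2, 6, -18, 54, -162, 486 — a geometric progression (common ratio -3).
Stream B: 42, 42, 42, 42, 42, 42 — always 42.
Term 13 comes from stream A (its 7th entry): -1458.
Term 14 comes from stream A (its 8th entry): 4374.

-1458, 4374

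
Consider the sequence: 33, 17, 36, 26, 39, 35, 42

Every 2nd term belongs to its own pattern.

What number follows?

44

Odd-indexed and even-indexed terms follow separate rules.
Track A: 33, 36, 39, 42 — linear: a_n = 30 + 3·n.
Track B: 17, 26, 35 — arithmetic, step +9.
The 8th slot belongs to track B; its 4th term is 44.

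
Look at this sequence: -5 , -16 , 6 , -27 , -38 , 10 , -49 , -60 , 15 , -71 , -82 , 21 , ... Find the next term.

The slot pattern repeats as AAB (period 3), so there are 2 interleaved tracks.
Track A: -5, -16, -27, -38, -49, -60, -71, -82 — arithmetic, step −11.
Track B: 6, 10, 15, 21 — the triangular numbers T_3, T_4, ….
Position 13 falls in track A as its term 9, giving -93.

-93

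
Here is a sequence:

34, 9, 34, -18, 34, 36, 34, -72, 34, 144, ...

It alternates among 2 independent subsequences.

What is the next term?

34

Taking every 2nd term gives 2 separate tracks.
Track A = 34, 34, 34, 34, 34: the constant sequence 34.
Track B = 9, -18, 36, -72, 144: geometric with ratio -2.
Term 11 comes from track A (its 6th entry): 34.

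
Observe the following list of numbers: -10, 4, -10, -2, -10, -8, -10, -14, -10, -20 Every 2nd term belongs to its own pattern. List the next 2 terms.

Split by position mod 2 into 2 tracks.
Track A is -10, -10, -10, -10, -10, which is always -10.
Track B is 4, -2, -8, -14, -20, which is subtracting 6 each time.
Position 11 → track A, term 6 = -10.
Position 12 falls in track B as its term 6, giving -26.

-10, -26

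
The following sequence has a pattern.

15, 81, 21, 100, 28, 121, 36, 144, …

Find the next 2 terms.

Split by position mod 2 into 2 tracks.
Track A is 15, 21, 28, 36, which is triangular numbers starting at T_5.
Track B is 81, 100, 121, 144, which is the squares 9², 10², 11², ….
Term 9 comes from track A (its 5th entry): 45.
Position 10 → track B, term 5 = 169.

45, 169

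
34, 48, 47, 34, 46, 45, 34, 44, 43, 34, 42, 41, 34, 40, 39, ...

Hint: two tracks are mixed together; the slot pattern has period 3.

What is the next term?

Reading positions in blocks of 3 reveals the pattern ABB — 2 tracks woven together.
Subsequence A: 34, 34, 34, 34, 34 — constant 34.
Subsequence B: 48, 47, 46, 45, 44, 43, 42, 41, 40, 39 — arithmetic, step −1.
Term 16 comes from subsequence A (its 6th entry): 34.

34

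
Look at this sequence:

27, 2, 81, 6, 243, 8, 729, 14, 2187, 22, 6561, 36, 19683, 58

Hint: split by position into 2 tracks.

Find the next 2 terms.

Taking every 2nd term gives 2 separate tracks.
Subsequence A: 27, 81, 243, 729, 2187, 6561, 19683 — successive powers of 3.
Subsequence B: 2, 6, 8, 14, 22, 36, 58 — each term equals the sum of the previous two.
The 15th slot belongs to subsequence A; its 8th term is 59049.
The 16th slot belongs to subsequence B; its 8th term is 94.

59049, 94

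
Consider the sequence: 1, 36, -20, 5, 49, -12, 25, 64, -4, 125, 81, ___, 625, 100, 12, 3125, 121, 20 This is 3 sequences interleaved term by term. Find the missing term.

Split by position mod 3: positions 1, 4, 7, … form one track, and each other residue class forms its own.
Subsequence A is 1, 5, 25, 125, 625, 3125, which is a geometric progression (common ratio 5).
Subsequence B is 36, 49, 64, 81, 100, 121, which is perfect squares starting at 6².
Subsequence C is -20, -12, -4, ?, 12, 20, which is arithmetic with common difference +8.
Subsequence C's pattern makes the blank 4.

4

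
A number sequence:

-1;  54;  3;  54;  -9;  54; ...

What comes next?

Taking every 2nd term gives 2 separate tracks.
Subsequence A: -1, 3, -9 — geometric with ratio -3.
Subsequence B: 54, 54, 54 — always 54.
Position 7 falls in subsequence A as its term 4, giving 27.

27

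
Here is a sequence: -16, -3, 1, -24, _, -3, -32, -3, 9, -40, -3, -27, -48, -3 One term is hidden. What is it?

Read the sequence 3 terms at a time; column i is its own pattern.
Track A: -16, -24, -32, -40, -48 (subtracting 8 each time).
Track B: -3, ?, -3, -3, -3 (the constant sequence -3).
Track C: 1, -3, 9, -27 (geometric with ratio -3).
Filling track B at index 2 by its rule yields -3.

-3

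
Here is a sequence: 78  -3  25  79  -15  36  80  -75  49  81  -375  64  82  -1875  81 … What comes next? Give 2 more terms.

83, -9375

Read the sequence 3 terms at a time; column i is its own pattern.
Track A: 78, 79, 80, 81, 82 — adding 1 each time.
Track B: -3, -15, -75, -375, -1875 — geometric with ratio 5.
Track C: 25, 36, 49, 64, 81 — consecutive squares n² from n = 5.
Position 16 falls in track A as its term 6, giving 83.
The 17th slot belongs to track B; its 6th term is -9375.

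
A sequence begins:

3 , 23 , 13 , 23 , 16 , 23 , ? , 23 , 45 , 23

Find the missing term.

29

Split by position mod 2 into 2 tracks.
Subsequence A = 3, 13, 16, ?, 45: a Fibonacci-like recurrence a_n = a_{n-1} + a_{n-2}.
Subsequence B = 23, 23, 23, 23, 23: the constant sequence 23.
Subsequence A's pattern makes the blank 29.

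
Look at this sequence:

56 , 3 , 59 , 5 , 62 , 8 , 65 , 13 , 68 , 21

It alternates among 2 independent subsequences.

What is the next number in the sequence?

71

Positions 1, 3, 5, … form one subsequence and positions 2, 4, 6, … form another.
Track A is 56, 59, 62, 65, 68, which is linear: a_n = 53 + 3·n.
Track B is 3, 5, 8, 13, 21, which is Fibonacci-style (each term is the sum of the two before it).
Position 11 → track A, term 6 = 71.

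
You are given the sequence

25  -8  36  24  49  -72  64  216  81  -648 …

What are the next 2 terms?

100, 1944

Positions 1, 3, 5, … form one subsequence and positions 2, 4, 6, … form another.
Track A is 25, 36, 49, 64, 81, which is perfect squares starting at 5².
Track B is -8, 24, -72, 216, -648, which is geometric with ratio -3.
The 11th slot belongs to track A; its 6th term is 100.
The 12th slot belongs to track B; its 6th term is 1944.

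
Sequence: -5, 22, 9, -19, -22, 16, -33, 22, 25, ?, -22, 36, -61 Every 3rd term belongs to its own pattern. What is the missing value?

-47

Read the sequence 3 terms at a time; column i is its own pattern.
Track A: -5, -19, -33, ?, -61. Arithmetic with common difference −14.
Track B: 22, -22, 22, -22. Alternating ±22.
Track C: 9, 16, 25, 36. Perfect squares starting at 3².
Track A's pattern makes the blank -47.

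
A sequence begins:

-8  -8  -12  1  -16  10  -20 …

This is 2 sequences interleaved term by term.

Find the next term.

Odd-indexed and even-indexed terms follow separate rules.
Stream A: -8, -12, -16, -20 (arithmetic, step −4).
Stream B: -8, 1, 10 (arithmetic, step +9).
Position 8 falls in stream B as its term 4, giving 19.

19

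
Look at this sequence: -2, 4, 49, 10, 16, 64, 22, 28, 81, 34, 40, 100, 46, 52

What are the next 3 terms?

121, 58, 64

Reading positions in blocks of 3 reveals the pattern AAB — 2 tracks woven together.
Stream A = -2, 4, 10, 16, 22, 28, 34, 40, 46, 52: linear: a_n = -8 + 6·n.
Stream B = 49, 64, 81, 100: perfect squares starting at 7².
Term 15 comes from stream B (its 5th entry): 121.
Position 16 falls in stream A as its term 11, giving 58.
Term 17 comes from stream A (its 12th entry): 64.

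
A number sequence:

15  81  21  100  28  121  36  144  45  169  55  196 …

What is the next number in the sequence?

66

Odd-indexed and even-indexed terms follow separate rules.
Track A: 15, 21, 28, 36, 45, 55 — the triangular numbers T_5, T_6, ….
Track B: 81, 100, 121, 144, 169, 196 — perfect squares starting at 9².
The 13th slot belongs to track A; its 7th term is 66.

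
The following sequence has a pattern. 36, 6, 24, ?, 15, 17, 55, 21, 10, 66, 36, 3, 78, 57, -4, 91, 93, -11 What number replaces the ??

Read the sequence 3 terms at a time; column i is its own pattern.
Track A: 36, ?, 55, 66, 78, 91. Triangular numbers n(n+1)/2 for n = 8, 9, ….
Track B: 6, 15, 21, 36, 57, 93. Each term equals the sum of the previous two.
Track C: 24, 17, 10, 3, -4, -11. Subtracting 7 each time.
So the missing entry in track A is 45.

45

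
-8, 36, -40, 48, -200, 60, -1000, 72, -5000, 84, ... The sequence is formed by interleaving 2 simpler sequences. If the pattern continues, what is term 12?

Split by position mod 2 into 2 tracks.
Subsequence A = -8, -40, -200, -1000, -5000: geometric, ×5 each step.
Subsequence B = 36, 48, 60, 72, 84: arithmetic with common difference +12.
Position 12 falls in subsequence B as its term 6, giving 96.

96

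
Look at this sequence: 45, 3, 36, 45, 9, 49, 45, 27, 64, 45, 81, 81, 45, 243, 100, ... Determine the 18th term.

121

Taking every 3rd term gives 3 separate tracks.
Track A: 45, 45, 45, 45, 45. Constant 45.
Track B: 3, 9, 27, 81, 243. Powers of 3.
Track C: 36, 49, 64, 81, 100. The squares 6², 7², 8², ….
Term 18 comes from track C (its 6th entry): 121.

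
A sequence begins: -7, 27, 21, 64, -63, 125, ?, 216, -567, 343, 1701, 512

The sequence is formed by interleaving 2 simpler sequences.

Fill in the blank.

Split by position mod 2 into 2 tracks.
Subsequence A: -7, 21, -63, ?, -567, 1701. A geometric progression (common ratio -3).
Subsequence B: 27, 64, 125, 216, 343, 512. Consecutive cubes n³ from n = 3.
So the missing entry in subsequence A is 189.

189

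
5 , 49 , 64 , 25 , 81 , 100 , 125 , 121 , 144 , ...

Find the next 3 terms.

The slot pattern repeats as ABB (period 3), so there are 2 interleaved tracks.
Stream A = 5, 25, 125: successive powers of 5.
Stream B = 49, 64, 81, 100, 121, 144: perfect squares starting at 7².
Position 10 falls in stream A as its term 4, giving 625.
Position 11 falls in stream B as its term 7, giving 169.
Term 12 comes from stream B (its 8th entry): 196.

625, 169, 196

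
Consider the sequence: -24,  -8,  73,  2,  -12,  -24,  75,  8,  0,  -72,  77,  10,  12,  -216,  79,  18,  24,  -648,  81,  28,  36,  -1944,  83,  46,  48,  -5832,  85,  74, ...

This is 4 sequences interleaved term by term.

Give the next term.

Read the sequence 4 terms at a time; column i is its own pattern.
Track A: -24, -12, 0, 12, 24, 36, 48 — linear: a_n = -36 + 12·n.
Track B: -8, -24, -72, -216, -648, -1944, -5832 — geometric with ratio 3.
Track C: 73, 75, 77, 79, 81, 83, 85 — adding 2 each time.
Track D: 2, 8, 10, 18, 28, 46, 74 — Fibonacci-style (each term is the sum of the two before it).
Term 29 comes from track A (its 8th entry): 60.

60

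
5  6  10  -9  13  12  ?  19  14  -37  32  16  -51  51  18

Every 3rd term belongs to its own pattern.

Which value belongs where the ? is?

The terms cycle through 3 interleaved subsequences.
Subsequence A is 5, -9, ?, -37, -51, which is subtracting 14 each time.
Subsequence B is 6, 13, 19, 32, 51, which is a Fibonacci-like recurrence a_n = a_{n-1} + a_{n-2}.
Subsequence C is 10, 12, 14, 16, 18, which is adding 2 each time.
Subsequence A's pattern makes the blank -23.

-23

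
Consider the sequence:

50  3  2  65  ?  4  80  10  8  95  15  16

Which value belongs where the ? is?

The terms cycle through 3 interleaved subsequences.
Track A is 50, 65, 80, 95, which is arithmetic, step +15.
Track B is 3, ?, 10, 15, which is triangular numbers n(n+1)/2 for n = 2, 3, ….
Track C is 2, 4, 8, 16, which is powers 2^1, 2^2, 2^3, ….
So the missing entry in track B is 6.

6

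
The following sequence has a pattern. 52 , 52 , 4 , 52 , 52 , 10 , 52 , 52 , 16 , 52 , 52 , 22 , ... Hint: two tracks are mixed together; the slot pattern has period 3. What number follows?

52

Positions follow the repeating pattern AAB; grouping by letter gives 2 tracks.
Track A: 52, 52, 52, 52, 52, 52, 52, 52 — always 52.
Track B: 4, 10, 16, 22 — adding 6 each time.
The 13th slot belongs to track A; its 9th term is 52.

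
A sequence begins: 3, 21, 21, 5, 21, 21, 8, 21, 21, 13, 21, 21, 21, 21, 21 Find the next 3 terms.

34, 21, 21

Positions follow the repeating pattern ABB; grouping by letter gives 2 tracks.
Stream A = 3, 5, 8, 13, 21: a Fibonacci-like recurrence a_n = a_{n-1} + a_{n-2}.
Stream B = 21, 21, 21, 21, 21, 21, 21, 21, 21, 21: constant 21.
Position 16 → stream A, term 6 = 34.
The 17th slot belongs to stream B; its 11th term is 21.
Position 18 falls in stream B as its term 12, giving 21.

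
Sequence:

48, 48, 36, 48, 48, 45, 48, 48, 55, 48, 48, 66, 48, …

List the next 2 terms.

Reading positions in blocks of 3 reveals the pattern AAB — 2 tracks woven together.
Track A: 48, 48, 48, 48, 48, 48, 48, 48, 48 (the constant sequence 48).
Track B: 36, 45, 55, 66 (triangular numbers n(n+1)/2 for n = 8, 9, …).
Position 14 → track A, term 10 = 48.
Position 15 falls in track B as its term 5, giving 78.

48, 78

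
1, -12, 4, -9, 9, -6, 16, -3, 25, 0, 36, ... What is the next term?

Split by position mod 2 into 2 tracks.
Stream A: 1, 4, 9, 16, 25, 36 (perfect squares starting at 1²).
Stream B: -12, -9, -6, -3, 0 (linear: a_n = -15 + 3·n).
Position 12 falls in stream B as its term 6, giving 3.

3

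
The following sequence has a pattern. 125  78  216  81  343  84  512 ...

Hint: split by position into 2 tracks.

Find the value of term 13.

1331

Taking every 2nd term gives 2 separate tracks.
Track A = 125, 216, 343, 512: perfect cubes starting at 5³.
Track B = 78, 81, 84: arithmetic, step +3.
The 13th slot belongs to track A; its 7th term is 1331.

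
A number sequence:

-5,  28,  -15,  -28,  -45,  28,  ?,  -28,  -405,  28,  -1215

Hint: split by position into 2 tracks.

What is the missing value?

-135

The terms cycle through 2 interleaved subsequences.
Track A = -5, -15, -45, ?, -405, -1215: multiplying by 3 each time.
Track B = 28, -28, 28, -28, 28: the oscillation 28·(−1)^(n+1).
Filling track A at index 4 by its rule yields -135.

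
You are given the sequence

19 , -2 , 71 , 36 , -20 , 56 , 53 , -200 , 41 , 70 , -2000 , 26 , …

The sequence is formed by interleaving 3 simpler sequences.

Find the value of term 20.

Split by position mod 3: positions 1, 4, 7, … form one track, and each other residue class forms its own.
Track A = 19, 36, 53, 70: arithmetic with common difference +17.
Track B = -2, -20, -200, -2000: multiplying by 10 each time.
Track C = 71, 56, 41, 26: linear: a_n = 86 − 15·n.
Position 20 → track B, term 7 = -2000000.

-2000000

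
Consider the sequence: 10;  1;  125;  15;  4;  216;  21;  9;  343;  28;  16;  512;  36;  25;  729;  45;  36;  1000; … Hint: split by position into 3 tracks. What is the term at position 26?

81

The terms cycle through 3 interleaved subsequences.
Track A: 10, 15, 21, 28, 36, 45 (triangular numbers starting at T_4).
Track B: 1, 4, 9, 16, 25, 36 (the squares 1², 2², 3², …).
Track C: 125, 216, 343, 512, 729, 1000 (the cubes 5³, 6³, 7³, …).
Position 26 → track B, term 9 = 81.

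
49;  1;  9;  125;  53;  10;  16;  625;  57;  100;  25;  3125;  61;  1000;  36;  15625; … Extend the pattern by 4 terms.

Read the sequence 4 terms at a time; column i is its own pattern.
Track A: 49, 53, 57, 61 (arithmetic, step +4).
Track B: 1, 10, 100, 1000 (geometric with ratio 10).
Track C: 9, 16, 25, 36 (consecutive squares n² from n = 3).
Track D: 125, 625, 3125, 15625 (powers 5^3, 5^4, 5^5, …).
Term 17 comes from track A (its 5th entry): 65.
The 18th slot belongs to track B; its 5th term is 10000.
Term 19 comes from track C (its 5th entry): 49.
The 20th slot belongs to track D; its 5th term is 78125.

65, 10000, 49, 78125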